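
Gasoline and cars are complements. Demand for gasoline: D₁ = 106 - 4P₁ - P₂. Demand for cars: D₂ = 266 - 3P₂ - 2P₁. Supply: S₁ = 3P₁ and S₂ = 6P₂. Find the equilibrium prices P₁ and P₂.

Market 1: 106 - 4P₁ - P₂ = 3P₁ → 7P₁ + P₂ = 106.
Market 2: 9P₂ + 2P₁ = 266.
Eliminating P₂: 9×(1) − 1×(2) gives 61P₁ = 688, so P₁ = 688/61.
Back-substitute into (2): P₂ = (266 − 2×688/61) / 9 = 1650/61.

P₁ = 688/61, P₂ = 1650/61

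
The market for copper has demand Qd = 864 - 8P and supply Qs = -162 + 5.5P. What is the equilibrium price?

Set Qd = Qs: 864 - 8P = -162 + 5.5P.
1026 = 13.5P, so P* = 76.
Q* = 864 − 8(76) = 256.

P* = 76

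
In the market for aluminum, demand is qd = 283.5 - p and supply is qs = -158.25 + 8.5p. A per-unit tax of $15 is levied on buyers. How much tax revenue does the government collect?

Pre-tax equilibrium: p* = 46.5, q* = 237.
Tax on buyers shifts demand to qd = 283.5 − 1(p + 15) = 268.5 - p.
268.5 - p = -158.25 + 8.5p gives seller price ps = 1707/38; buyers pay pb = 1707/38 + 15 = 2277/38.
New quantity: q = 283.5 − 1(2277/38) = 4248/19.
Revenue = 15 × 4248/19 = 63720/19.

Tax revenue = 63720/19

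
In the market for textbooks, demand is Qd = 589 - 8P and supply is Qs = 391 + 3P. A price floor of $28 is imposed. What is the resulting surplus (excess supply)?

Surplus = 110

Equilibrium price would be P* = 18, so the floor at 28 binds.
At P = 28: Qd = 365, Qs = 475.
Surplus = 475 − 365 = 110.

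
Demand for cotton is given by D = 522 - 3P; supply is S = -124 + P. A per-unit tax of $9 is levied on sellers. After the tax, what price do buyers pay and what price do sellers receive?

Buyers pay $163.75, sellers receive $154.75

Pre-tax equilibrium: P* = 161.5, Q* = 37.5.
Tax on sellers shifts supply to S = -124 + 1(P − 9) = -133 + P.
522 - 3P = -133 + P gives buyer price Pb = 163.75; sellers receive Ps = 163.75 − 9 = 154.75.
New quantity: Q = 522 − 3(163.75) = 30.75.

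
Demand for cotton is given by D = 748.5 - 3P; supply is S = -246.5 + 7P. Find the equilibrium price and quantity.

P* = 99.5, Q* = 450

Set D = S: 748.5 - 3P = -246.5 + 7P.
995 = 10P, so P* = 99.5.
Q* = 748.5 − 3(99.5) = 450.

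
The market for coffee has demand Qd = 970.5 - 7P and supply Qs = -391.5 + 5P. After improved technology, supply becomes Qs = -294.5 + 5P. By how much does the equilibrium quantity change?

ΔQ = 679/12

Original equilibrium: P* = 113.5, Q* = 176.
New equilibrium: 970.5 - 7P = -294.5 + 5P, so 1265 = 12P and P' = 1265/12; Q' = 970.5 − 7(1265/12) = 2791/12.
Change in quantity: 2791/12 − 176 = 679/12.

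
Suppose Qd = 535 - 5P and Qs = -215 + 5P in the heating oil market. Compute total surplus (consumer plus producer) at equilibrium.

Total surplus = 5120

Equilibrium: 535 - 5P = -215 + 5P gives P* = 75, Q* = 160.
Demand choke price: P = 107; supply starts at P = 43.
CS = ½(107 − 75)(160) = 2560; PS = ½(75 − 43)(160) = 2560.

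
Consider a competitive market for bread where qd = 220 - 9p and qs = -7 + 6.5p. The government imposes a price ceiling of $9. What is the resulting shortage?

Shortage = 87.5

Equilibrium price would be p* = 454/31, so the ceiling at 9 binds.
At p = 9: qd = 220 − 9(9) = 139, qs = -7 + 6.5(9) = 51.5.
Shortage = 139 − 51.5 = 87.5.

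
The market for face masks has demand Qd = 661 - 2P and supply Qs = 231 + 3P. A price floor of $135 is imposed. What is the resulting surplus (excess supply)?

Surplus = 245

Equilibrium price would be P* = 86, so the floor at 135 binds.
At P = 135: Qd = 391, Qs = 636.
Surplus = 636 − 391 = 245.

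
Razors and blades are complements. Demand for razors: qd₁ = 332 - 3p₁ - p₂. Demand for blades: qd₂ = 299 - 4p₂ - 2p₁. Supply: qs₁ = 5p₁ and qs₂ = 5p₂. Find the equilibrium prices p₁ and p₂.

p₁ = 2689/70, p₂ = 864/35

Market 1: 332 - 3p₁ - p₂ = 5p₁ → 8p₁ + p₂ = 332.
Market 2: 9p₂ + 2p₁ = 299.
Eliminating p₂: 9×(1) − 1×(2) gives 70p₁ = 2689, so p₁ = 2689/70.
Back-substitute into (2): p₂ = (299 − 2×2689/70) / 9 = 864/35.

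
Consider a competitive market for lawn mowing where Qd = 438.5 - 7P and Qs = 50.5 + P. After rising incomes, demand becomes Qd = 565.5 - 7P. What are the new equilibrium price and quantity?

P' = 64.375, Q' = 114.875

Original equilibrium: P* = 48.5, Q* = 99.
New equilibrium: 565.5 - 7P = 50.5 + P, so 515 = 8P and P' = 64.375; Q' = 565.5 − 7(64.375) = 114.875.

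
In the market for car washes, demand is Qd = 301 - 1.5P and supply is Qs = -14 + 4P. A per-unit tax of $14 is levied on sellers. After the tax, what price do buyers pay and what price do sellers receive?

Pre-tax equilibrium: P* = 630/11, Q* = 2366/11.
Tax on sellers shifts supply to Qs = -14 + 4(P − 14) = -70 + 4P.
301 - 1.5P = -70 + 4P gives buyer price Pb = 742/11; sellers receive Ps = 742/11 − 14 = 588/11.
New quantity: Q = 301 − 1.5(742/11) = 2198/11.

Buyers pay 742/11, sellers receive 588/11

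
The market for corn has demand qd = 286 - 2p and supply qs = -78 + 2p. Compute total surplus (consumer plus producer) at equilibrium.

Total surplus = 5408

Equilibrium: 286 - 2p = -78 + 2p gives p* = 91, q* = 104.
Demand choke price: p = 143; supply starts at p = 39.
CS = ½(143 − 91)(104) = 2704; PS = ½(91 − 39)(104) = 2704.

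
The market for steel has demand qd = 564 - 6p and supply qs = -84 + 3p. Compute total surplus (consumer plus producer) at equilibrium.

Equilibrium: 564 - 6p = -84 + 3p gives p* = 72, q* = 132.
Demand choke price: p = 94; supply starts at p = 28.
CS = ½(94 − 72)(132) = 1452; PS = ½(72 − 28)(132) = 2904.

Total surplus = 4356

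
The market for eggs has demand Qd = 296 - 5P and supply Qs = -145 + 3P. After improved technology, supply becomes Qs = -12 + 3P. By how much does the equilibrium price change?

ΔP = -16.625

Original equilibrium: P* = 55.125, Q* = 20.375.
New equilibrium: 296 - 5P = -12 + 3P, so 308 = 8P and P' = 38.5; Q' = 296 − 5(38.5) = 103.5.
Change in price: 38.5 − 55.125 = -16.625.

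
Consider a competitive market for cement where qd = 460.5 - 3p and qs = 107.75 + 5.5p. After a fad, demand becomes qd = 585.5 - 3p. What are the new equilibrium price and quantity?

Original equilibrium: p* = 41.5, q* = 336.
New equilibrium: 585.5 - 3p = 107.75 + 5.5p, so 477.75 = 8.5p and p' = 1911/34; q' = 585.5 − 3(1911/34) = 7087/17.

p' = 1911/34, q' = 7087/17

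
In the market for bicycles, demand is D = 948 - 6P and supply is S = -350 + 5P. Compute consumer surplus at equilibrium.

Equilibrium: 948 - 6P = -350 + 5P gives P* = 118, Q* = 240.
Demand choke price (D = 0): P = 158.
CS = ½(158 − 118)(240) = 4800.

Consumer surplus = 4800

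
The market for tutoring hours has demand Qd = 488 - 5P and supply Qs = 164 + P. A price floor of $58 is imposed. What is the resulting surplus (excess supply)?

Surplus = 24

Equilibrium price would be P* = 54, so the floor at 58 binds.
At P = 58: Qd = 198, Qs = 222.
Surplus = 222 − 198 = 24.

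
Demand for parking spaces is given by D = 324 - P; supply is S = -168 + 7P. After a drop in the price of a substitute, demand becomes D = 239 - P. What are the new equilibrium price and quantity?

Original equilibrium: P* = 61.5, Q* = 262.5.
New equilibrium: 239 - P = -168 + 7P, so 407 = 8P and P' = 50.875; Q' = 239 − 1(50.875) = 188.125.

P' = 50.875, Q' = 188.125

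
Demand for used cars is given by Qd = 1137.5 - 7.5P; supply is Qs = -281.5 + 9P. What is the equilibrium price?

P* = 86

Set Qd = Qs: 1137.5 - 7.5P = -281.5 + 9P.
1419 = 16.5P, so P* = 86.
Q* = 1137.5 − 7.5(86) = 492.5.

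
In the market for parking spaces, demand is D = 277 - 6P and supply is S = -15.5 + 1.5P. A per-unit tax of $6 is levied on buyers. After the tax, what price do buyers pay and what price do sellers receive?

Buyers pay $40.2, sellers receive $34.2

Pre-tax equilibrium: P* = 39, Q* = 43.
Tax on buyers shifts demand to D = 277 − 6(P + 6) = 241 - 6P.
241 - 6P = -15.5 + 1.5P gives seller price Ps = 34.2; buyers pay Pb = 34.2 + 6 = 40.2.
New quantity: Q = 277 − 6(40.2) = 35.8.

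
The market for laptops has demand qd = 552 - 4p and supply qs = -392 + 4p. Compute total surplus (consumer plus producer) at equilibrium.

Total surplus = 1600

Equilibrium: 552 - 4p = -392 + 4p gives p* = 118, q* = 80.
Demand choke price: p = 138; supply starts at p = 98.
CS = ½(138 − 118)(80) = 800; PS = ½(118 − 98)(80) = 800.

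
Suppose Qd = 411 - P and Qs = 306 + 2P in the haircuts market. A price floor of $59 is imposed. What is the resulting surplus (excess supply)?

Equilibrium price would be P* = 35, so the floor at 59 binds.
At P = 59: Qd = 352, Qs = 424.
Surplus = 424 − 352 = 72.

Surplus = 72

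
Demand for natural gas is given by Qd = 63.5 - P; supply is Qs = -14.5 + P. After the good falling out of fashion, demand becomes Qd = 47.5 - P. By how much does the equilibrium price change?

Original equilibrium: P* = 39, Q* = 24.5.
New equilibrium: 47.5 - P = -14.5 + P, so 62 = 2P and P' = 31; Q' = 47.5 − 1(31) = 16.5.
Change in price: 31 − 39 = -8.

ΔP = -8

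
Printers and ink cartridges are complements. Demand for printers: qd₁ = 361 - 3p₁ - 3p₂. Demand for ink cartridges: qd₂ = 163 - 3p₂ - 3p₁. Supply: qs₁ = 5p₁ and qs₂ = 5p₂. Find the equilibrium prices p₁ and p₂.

Market 1: 361 - 3p₁ - 3p₂ = 5p₁ → 8p₁ + 3p₂ = 361.
Market 2: 8p₂ + 3p₁ = 163.
Eliminating p₂: 8×(1) − 3×(2) gives 55p₁ = 2399, so p₁ = 2399/55.
Back-substitute into (2): p₂ = (163 − 3×2399/55) / 8 = 221/55.

p₁ = 2399/55, p₂ = 221/55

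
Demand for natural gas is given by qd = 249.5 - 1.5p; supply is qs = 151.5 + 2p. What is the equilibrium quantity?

Set qd = qs: 249.5 - 1.5p = 151.5 + 2p.
98 = 3.5p, so p* = 28.
q* = 249.5 − 1.5(28) = 207.5.

q* = 207.5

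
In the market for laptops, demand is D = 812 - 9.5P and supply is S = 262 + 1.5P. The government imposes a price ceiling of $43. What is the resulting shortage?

Shortage = 77

Equilibrium price would be P* = 50, so the ceiling at 43 binds.
At P = 43: D = 812 − 9.5(43) = 403.5, S = 262 + 1.5(43) = 326.5.
Shortage = 403.5 − 326.5 = 77.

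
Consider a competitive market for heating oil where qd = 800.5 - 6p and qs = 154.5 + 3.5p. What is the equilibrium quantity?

q* = 392.5

Set qd = qs: 800.5 - 6p = 154.5 + 3.5p.
646 = 9.5p, so p* = 68.
q* = 800.5 − 6(68) = 392.5.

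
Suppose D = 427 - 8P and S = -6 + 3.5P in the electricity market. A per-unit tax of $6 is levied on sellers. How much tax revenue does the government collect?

Tax revenue = 15342/23

Pre-tax equilibrium: P* = 866/23, Q* = 2893/23.
Tax on sellers shifts supply to S = -6 + 3.5(P − 6) = -27 + 3.5P.
427 - 8P = -27 + 3.5P gives buyer price Pb = 908/23; sellers receive Ps = 908/23 − 6 = 770/23.
New quantity: Q = 427 − 8(908/23) = 2557/23.
Revenue = 6 × 2557/23 = 15342/23.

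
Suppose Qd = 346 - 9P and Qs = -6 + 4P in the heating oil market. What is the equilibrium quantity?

Q* = 1330/13

Set Qd = Qs: 346 - 9P = -6 + 4P.
352 = 13P, so P* = 352/13.
Q* = 346 − 9(352/13) = 1330/13.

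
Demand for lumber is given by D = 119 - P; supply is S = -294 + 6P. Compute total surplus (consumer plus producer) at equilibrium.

Total surplus = 2100

Equilibrium: 119 - P = -294 + 6P gives P* = 59, Q* = 60.
Demand choke price: P = 119; supply starts at P = 49.
CS = ½(119 − 59)(60) = 1800; PS = ½(59 − 49)(60) = 300.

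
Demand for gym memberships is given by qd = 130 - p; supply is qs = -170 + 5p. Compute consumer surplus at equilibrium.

Consumer surplus = 3200

Equilibrium: 130 - p = -170 + 5p gives p* = 50, q* = 80.
Demand choke price (qd = 0): p = 130.
CS = ½(130 − 50)(80) = 3200.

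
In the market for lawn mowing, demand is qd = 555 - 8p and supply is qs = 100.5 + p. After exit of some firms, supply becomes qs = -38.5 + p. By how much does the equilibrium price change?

Δp = 139/9

Original equilibrium: p* = 50.5, q* = 151.
New equilibrium: 555 - 8p = -38.5 + p, so 593.5 = 9p and p' = 1187/18; q' = 555 − 8(1187/18) = 247/9.
Change in price: 1187/18 − 50.5 = 139/9.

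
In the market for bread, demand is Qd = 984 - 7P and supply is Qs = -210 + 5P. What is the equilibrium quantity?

Set Qd = Qs: 984 - 7P = -210 + 5P.
1194 = 12P, so P* = 99.5.
Q* = 984 − 7(99.5) = 287.5.

Q* = 287.5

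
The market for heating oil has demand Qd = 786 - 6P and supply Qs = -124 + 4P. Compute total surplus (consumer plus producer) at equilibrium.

Total surplus = 12000

Equilibrium: 786 - 6P = -124 + 4P gives P* = 91, Q* = 240.
Demand choke price: P = 131; supply starts at P = 31.
CS = ½(131 − 91)(240) = 4800; PS = ½(91 − 31)(240) = 7200.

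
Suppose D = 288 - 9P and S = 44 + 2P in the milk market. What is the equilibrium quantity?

Q* = 972/11

Set D = S: 288 - 9P = 44 + 2P.
244 = 11P, so P* = 244/11.
Q* = 288 − 9(244/11) = 972/11.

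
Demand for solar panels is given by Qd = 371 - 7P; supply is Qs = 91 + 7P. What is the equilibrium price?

Set Qd = Qs: 371 - 7P = 91 + 7P.
280 = 14P, so P* = 20.
Q* = 371 − 7(20) = 231.

P* = 20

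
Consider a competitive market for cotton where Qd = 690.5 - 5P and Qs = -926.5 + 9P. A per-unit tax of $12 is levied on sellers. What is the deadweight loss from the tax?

Deadweight loss = 1620/7

Pre-tax equilibrium: P* = 115.5, Q* = 113.
Tax on sellers shifts supply to Qs = -926.5 + 9(P − 12) = -1034.5 + 9P.
690.5 - 5P = -1034.5 + 9P gives buyer price Pb = 1725/14; sellers receive Ps = 1725/14 − 12 = 1557/14.
New quantity: Q = 690.5 − 5(1725/14) = 521/7.
DWL = ½ × 12 × (113 − 521/7) = 1620/7.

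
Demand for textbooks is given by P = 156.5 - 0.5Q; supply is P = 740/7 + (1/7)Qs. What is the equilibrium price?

Set the two price expressions equal: 156.5 - 0.5Q = 740/7 + (1/7)Q.
711/14 = (9/14)Q, so Q* = 79.
P* = 156.5 − (0.5)(79) = 117.

P* = 117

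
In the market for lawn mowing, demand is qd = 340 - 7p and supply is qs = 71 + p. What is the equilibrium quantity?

Set qd = qs: 340 - 7p = 71 + p.
269 = 8p, so p* = 33.625.
q* = 340 − 7(33.625) = 104.625.

q* = 104.625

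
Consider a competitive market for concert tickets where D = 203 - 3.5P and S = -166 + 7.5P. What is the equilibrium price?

P* = 369/11

Set D = S: 203 - 3.5P = -166 + 7.5P.
369 = 11P, so P* = 369/11.
Q* = 203 − 3.5(369/11) = 1883/22.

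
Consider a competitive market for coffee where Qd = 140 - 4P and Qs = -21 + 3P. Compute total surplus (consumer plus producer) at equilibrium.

Total surplus = 672

Equilibrium: 140 - 4P = -21 + 3P gives P* = 23, Q* = 48.
Demand choke price: P = 35; supply starts at P = 7.
CS = ½(35 − 23)(48) = 288; PS = ½(23 − 7)(48) = 384.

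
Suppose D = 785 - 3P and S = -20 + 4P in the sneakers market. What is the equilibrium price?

Set D = S: 785 - 3P = -20 + 4P.
805 = 7P, so P* = 115.
Q* = 785 − 3(115) = 440.

P* = 115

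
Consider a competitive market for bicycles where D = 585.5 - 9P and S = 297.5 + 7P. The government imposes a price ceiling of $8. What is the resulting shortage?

Equilibrium price would be P* = 18, so the ceiling at 8 binds.
At P = 8: D = 585.5 − 9(8) = 513.5, S = 297.5 + 7(8) = 353.5.
Shortage = 513.5 − 353.5 = 160.

Shortage = 160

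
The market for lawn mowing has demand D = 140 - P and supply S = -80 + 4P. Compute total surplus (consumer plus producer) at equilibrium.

Equilibrium: 140 - P = -80 + 4P gives P* = 44, Q* = 96.
Demand choke price: P = 140; supply starts at P = 20.
CS = ½(140 − 44)(96) = 4608; PS = ½(44 − 20)(96) = 1152.

Total surplus = 5760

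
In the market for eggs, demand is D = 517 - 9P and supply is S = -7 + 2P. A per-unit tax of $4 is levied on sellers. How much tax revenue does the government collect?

Pre-tax equilibrium: P* = 524/11, Q* = 971/11.
Tax on sellers shifts supply to S = -7 + 2(P − 4) = -15 + 2P.
517 - 9P = -15 + 2P gives buyer price Pb = 532/11; sellers receive Ps = 532/11 − 4 = 488/11.
New quantity: Q = 517 − 9(532/11) = 899/11.
Revenue = 4 × 899/11 = 3596/11.

Tax revenue = 3596/11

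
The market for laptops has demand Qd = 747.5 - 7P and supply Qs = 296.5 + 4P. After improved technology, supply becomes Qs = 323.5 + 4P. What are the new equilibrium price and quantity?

P' = 424/11, Q' = 10509/22

Original equilibrium: P* = 41, Q* = 460.5.
New equilibrium: 747.5 - 7P = 323.5 + 4P, so 424 = 11P and P' = 424/11; Q' = 747.5 − 7(424/11) = 10509/22.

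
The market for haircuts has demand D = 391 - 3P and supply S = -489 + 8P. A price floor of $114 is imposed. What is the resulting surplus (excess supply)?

Surplus = 374

Equilibrium price would be P* = 80, so the floor at 114 binds.
At P = 114: D = 49, S = 423.
Surplus = 423 − 49 = 374.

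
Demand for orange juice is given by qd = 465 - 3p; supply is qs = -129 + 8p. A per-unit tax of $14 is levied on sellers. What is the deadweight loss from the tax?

Deadweight loss = 2352/11

Pre-tax equilibrium: p* = 54, q* = 303.
Tax on sellers shifts supply to qs = -129 + 8(p − 14) = -241 + 8p.
465 - 3p = -241 + 8p gives buyer price pb = 706/11; sellers receive ps = 706/11 − 14 = 552/11.
New quantity: q = 465 − 3(706/11) = 2997/11.
DWL = ½ × 14 × (303 − 2997/11) = 2352/11.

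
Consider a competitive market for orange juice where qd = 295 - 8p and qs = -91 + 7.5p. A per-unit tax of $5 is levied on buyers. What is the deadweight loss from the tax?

Pre-tax equilibrium: p* = 772/31, q* = 2969/31.
Tax on buyers shifts demand to qd = 295 − 8(p + 5) = 255 - 8p.
255 - 8p = -91 + 7.5p gives seller price ps = 692/31; buyers pay pb = 692/31 + 5 = 847/31.
New quantity: q = 295 − 8(847/31) = 2369/31.
DWL = ½ × 5 × (2969/31 − 2369/31) = 1500/31.

Deadweight loss = 1500/31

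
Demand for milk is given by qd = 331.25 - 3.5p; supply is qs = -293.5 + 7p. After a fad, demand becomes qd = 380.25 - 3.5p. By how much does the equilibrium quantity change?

Original equilibrium: p* = 59.5, q* = 123.
New equilibrium: 380.25 - 3.5p = -293.5 + 7p, so 673.75 = 10.5p and p' = 385/6; q' = 380.25 − 3.5(385/6) = 467/3.
Change in quantity: 467/3 − 123 = 98/3.

Δq = 98/3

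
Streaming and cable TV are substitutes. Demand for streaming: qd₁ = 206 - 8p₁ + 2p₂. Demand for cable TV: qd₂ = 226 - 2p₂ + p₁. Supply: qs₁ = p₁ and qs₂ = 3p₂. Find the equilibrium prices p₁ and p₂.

p₁ = 1482/43, p₂ = 2240/43

Market 1: 206 - 8p₁ + 2p₂ = p₁ → 9p₁ - 2p₂ = 206.
Market 2: 5p₂ - p₁ = 226.
Eliminating p₂: 5×(1) + 2×(2) gives 43p₁ = 1482, so p₁ = 1482/43.
Back-substitute into (2): p₂ = (226 + 1×1482/43) / 5 = 2240/43.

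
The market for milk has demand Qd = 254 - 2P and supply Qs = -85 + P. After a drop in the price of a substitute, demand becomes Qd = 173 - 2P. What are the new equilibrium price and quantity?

P' = 86, Q' = 1

Original equilibrium: P* = 113, Q* = 28.
New equilibrium: 173 - 2P = -85 + P, so 258 = 3P and P' = 86; Q' = 173 − 2(86) = 1.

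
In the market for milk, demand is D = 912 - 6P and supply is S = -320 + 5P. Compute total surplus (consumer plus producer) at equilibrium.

Total surplus = 10560

Equilibrium: 912 - 6P = -320 + 5P gives P* = 112, Q* = 240.
Demand choke price: P = 152; supply starts at P = 64.
CS = ½(152 − 112)(240) = 4800; PS = ½(112 − 64)(240) = 5760.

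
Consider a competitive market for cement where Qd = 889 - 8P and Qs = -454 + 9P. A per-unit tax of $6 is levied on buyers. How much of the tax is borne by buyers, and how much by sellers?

Pre-tax equilibrium: P* = 79, Q* = 257.
Tax on buyers shifts demand to Qd = 889 − 8(P + 6) = 841 - 8P.
841 - 8P = -454 + 9P gives seller price Ps = 1295/17; buyers pay Pb = 1295/17 + 6 = 1397/17.
New quantity: Q = 889 − 8(1397/17) = 3937/17.
Buyer burden = 1397/17 − 79 = 54/17; seller burden = 79 − 1295/17 = 48/17.

Buyers bear 54/17, sellers bear 48/17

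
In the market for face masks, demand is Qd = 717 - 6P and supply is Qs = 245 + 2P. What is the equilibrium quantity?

Set Qd = Qs: 717 - 6P = 245 + 2P.
472 = 8P, so P* = 59.
Q* = 717 − 6(59) = 363.

Q* = 363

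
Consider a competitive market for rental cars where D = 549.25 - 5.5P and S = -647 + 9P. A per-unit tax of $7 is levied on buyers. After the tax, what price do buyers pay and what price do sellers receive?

Buyers pay 5037/58, sellers receive 4631/58

Pre-tax equilibrium: P* = 82.5, Q* = 95.5.
Tax on buyers shifts demand to D = 549.25 − 5.5(P + 7) = 510.75 - 5.5P.
510.75 - 5.5P = -647 + 9P gives seller price Ps = 4631/58; buyers pay Pb = 4631/58 + 7 = 5037/58.
New quantity: Q = 549.25 − 5.5(5037/58) = 4153/58.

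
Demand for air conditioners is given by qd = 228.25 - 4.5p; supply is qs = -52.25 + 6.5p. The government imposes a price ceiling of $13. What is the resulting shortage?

Shortage = 137.5

Equilibrium price would be p* = 25.5, so the ceiling at 13 binds.
At p = 13: qd = 228.25 − 4.5(13) = 169.75, qs = -52.25 + 6.5(13) = 32.25.
Shortage = 169.75 − 32.25 = 137.5.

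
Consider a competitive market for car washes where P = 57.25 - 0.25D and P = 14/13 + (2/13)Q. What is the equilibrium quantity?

Set the two price expressions equal: 57.25 - 0.25Q = 14/13 + (2/13)Q.
2921/52 = (21/52)Q, so Q* = 2921/21.
P* = 57.25 − (0.25)(2921/21) = 472/21.

Q* = 2921/21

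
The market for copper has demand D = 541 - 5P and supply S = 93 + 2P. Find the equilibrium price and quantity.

P* = 64, Q* = 221

Set D = S: 541 - 5P = 93 + 2P.
448 = 7P, so P* = 64.
Q* = 541 − 5(64) = 221.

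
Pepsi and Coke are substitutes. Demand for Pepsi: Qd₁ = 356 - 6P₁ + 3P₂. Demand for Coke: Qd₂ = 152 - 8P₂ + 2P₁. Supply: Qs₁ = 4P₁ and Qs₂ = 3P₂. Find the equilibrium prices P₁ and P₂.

Market 1: 356 - 6P₁ + 3P₂ = 4P₁ → 10P₁ - 3P₂ = 356.
Market 2: 11P₂ - 2P₁ = 152.
Eliminating P₂: 11×(1) + 3×(2) gives 104P₁ = 4372, so P₁ = 1093/26.
Back-substitute into (2): P₂ = (152 + 2×1093/26) / 11 = 279/13.

P₁ = 1093/26, P₂ = 279/13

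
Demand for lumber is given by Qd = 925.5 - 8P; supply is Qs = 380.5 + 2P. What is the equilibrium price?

Set Qd = Qs: 925.5 - 8P = 380.5 + 2P.
545 = 10P, so P* = 54.5.
Q* = 925.5 − 8(54.5) = 489.5.

P* = 54.5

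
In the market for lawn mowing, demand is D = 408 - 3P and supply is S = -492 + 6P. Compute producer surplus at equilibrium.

Equilibrium: 408 - 3P = -492 + 6P gives P* = 100, Q* = 108.
Supply starts at P = 82 (where S = 0).
PS = ½(100 − 82)(108) = 972.

Producer surplus = 972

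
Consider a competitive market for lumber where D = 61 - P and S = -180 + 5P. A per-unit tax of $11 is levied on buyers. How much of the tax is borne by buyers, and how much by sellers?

Pre-tax equilibrium: P* = 241/6, Q* = 125/6.
Tax on buyers shifts demand to D = 61 − 1(P + 11) = 50 - P.
50 - P = -180 + 5P gives seller price Ps = 115/3; buyers pay Pb = 115/3 + 11 = 148/3.
New quantity: Q = 61 − 1(148/3) = 35/3.
Buyer burden = 148/3 − 241/6 = 55/6; seller burden = 241/6 − 115/3 = 11/6.

Buyers bear 55/6, sellers bear 11/6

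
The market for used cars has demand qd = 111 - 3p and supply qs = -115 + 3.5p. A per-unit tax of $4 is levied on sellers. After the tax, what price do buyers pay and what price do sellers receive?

Buyers pay 480/13, sellers receive 428/13

Pre-tax equilibrium: p* = 452/13, q* = 87/13.
Tax on sellers shifts supply to qs = -115 + 3.5(p − 4) = -129 + 3.5p.
111 - 3p = -129 + 3.5p gives buyer price pb = 480/13; sellers receive ps = 480/13 − 4 = 428/13.
New quantity: q = 111 − 3(480/13) = 3/13.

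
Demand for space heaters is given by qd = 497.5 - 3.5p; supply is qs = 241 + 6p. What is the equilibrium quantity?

q* = 403

Set qd = qs: 497.5 - 3.5p = 241 + 6p.
256.5 = 9.5p, so p* = 27.
q* = 497.5 − 3.5(27) = 403.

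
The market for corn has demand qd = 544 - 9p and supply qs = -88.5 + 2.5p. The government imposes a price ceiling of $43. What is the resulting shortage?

Equilibrium price would be p* = 55, so the ceiling at 43 binds.
At p = 43: qd = 544 − 9(43) = 157, qs = -88.5 + 2.5(43) = 19.
Shortage = 157 − 19 = 138.

Shortage = 138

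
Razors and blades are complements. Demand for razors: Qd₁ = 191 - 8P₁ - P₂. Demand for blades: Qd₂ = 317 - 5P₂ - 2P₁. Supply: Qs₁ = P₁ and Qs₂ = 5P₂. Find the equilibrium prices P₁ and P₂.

P₁ = 1593/88, P₂ = 2471/88

Market 1: 191 - 8P₁ - P₂ = P₁ → 9P₁ + P₂ = 191.
Market 2: 10P₂ + 2P₁ = 317.
Eliminating P₂: 10×(1) − 1×(2) gives 88P₁ = 1593, so P₁ = 1593/88.
Back-substitute into (2): P₂ = (317 − 2×1593/88) / 10 = 2471/88.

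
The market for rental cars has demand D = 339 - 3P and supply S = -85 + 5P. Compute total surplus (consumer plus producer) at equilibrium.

Equilibrium: 339 - 3P = -85 + 5P gives P* = 53, Q* = 180.
Demand choke price: P = 113; supply starts at P = 17.
CS = ½(113 − 53)(180) = 5400; PS = ½(53 − 17)(180) = 3240.

Total surplus = 8640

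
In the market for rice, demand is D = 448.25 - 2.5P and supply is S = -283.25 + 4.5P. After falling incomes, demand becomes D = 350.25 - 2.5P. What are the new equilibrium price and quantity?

P' = 90.5, Q' = 124

Original equilibrium: P* = 104.5, Q* = 187.
New equilibrium: 350.25 - 2.5P = -283.25 + 4.5P, so 633.5 = 7P and P' = 90.5; Q' = 350.25 − 2.5(90.5) = 124.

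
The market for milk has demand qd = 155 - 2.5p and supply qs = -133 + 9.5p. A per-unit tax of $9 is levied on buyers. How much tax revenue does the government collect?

Pre-tax equilibrium: p* = 24, q* = 95.
Tax on buyers shifts demand to qd = 155 − 2.5(p + 9) = 132.5 - 2.5p.
132.5 - 2.5p = -133 + 9.5p gives seller price ps = 22.125; buyers pay pb = 22.125 + 9 = 31.125.
New quantity: q = 155 − 2.5(31.125) = 77.1875.
Revenue = 9 × 77.1875 = 694.6875.

Tax revenue = 694.6875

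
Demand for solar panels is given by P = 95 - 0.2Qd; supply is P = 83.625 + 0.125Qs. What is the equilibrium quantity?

Q* = 35

Set the two price expressions equal: 95 - 0.2Q = 83.625 + 0.125Q.
11.375 = 0.325Q, so Q* = 35.
P* = 95 − (0.2)(35) = 88.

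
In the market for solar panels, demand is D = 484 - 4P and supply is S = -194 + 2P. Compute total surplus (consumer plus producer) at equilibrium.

Equilibrium: 484 - 4P = -194 + 2P gives P* = 113, Q* = 32.
Demand choke price: P = 121; supply starts at P = 97.
CS = ½(121 − 113)(32) = 128; PS = ½(113 − 97)(32) = 256.

Total surplus = 384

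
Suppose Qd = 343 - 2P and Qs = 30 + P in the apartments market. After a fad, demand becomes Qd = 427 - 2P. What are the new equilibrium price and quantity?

Original equilibrium: P* = 313/3, Q* = 403/3.
New equilibrium: 427 - 2P = 30 + P, so 397 = 3P and P' = 397/3; Q' = 427 − 2(397/3) = 487/3.

P' = 397/3, Q' = 487/3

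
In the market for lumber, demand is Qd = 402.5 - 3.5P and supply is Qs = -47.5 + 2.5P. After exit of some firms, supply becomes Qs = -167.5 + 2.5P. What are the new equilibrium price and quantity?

Original equilibrium: P* = 75, Q* = 140.
New equilibrium: 402.5 - 3.5P = -167.5 + 2.5P, so 570 = 6P and P' = 95; Q' = 402.5 − 3.5(95) = 70.

P' = 95, Q' = 70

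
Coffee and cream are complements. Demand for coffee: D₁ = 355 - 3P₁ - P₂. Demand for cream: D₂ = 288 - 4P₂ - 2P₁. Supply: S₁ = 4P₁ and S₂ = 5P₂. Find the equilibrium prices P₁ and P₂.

Market 1: 355 - 3P₁ - P₂ = 4P₁ → 7P₁ + P₂ = 355.
Market 2: 9P₂ + 2P₁ = 288.
Eliminating P₂: 9×(1) − 1×(2) gives 61P₁ = 2907, so P₁ = 2907/61.
Back-substitute into (2): P₂ = (288 − 2×2907/61) / 9 = 1306/61.

P₁ = 2907/61, P₂ = 1306/61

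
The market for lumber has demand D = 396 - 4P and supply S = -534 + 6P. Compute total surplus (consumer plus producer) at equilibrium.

Total surplus = 120

Equilibrium: 396 - 4P = -534 + 6P gives P* = 93, Q* = 24.
Demand choke price: P = 99; supply starts at P = 89.
CS = ½(99 − 93)(24) = 72; PS = ½(93 − 89)(24) = 48.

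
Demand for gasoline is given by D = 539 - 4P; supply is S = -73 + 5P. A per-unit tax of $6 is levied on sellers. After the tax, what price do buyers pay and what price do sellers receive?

Pre-tax equilibrium: P* = 68, Q* = 267.
Tax on sellers shifts supply to S = -73 + 5(P − 6) = -103 + 5P.
539 - 4P = -103 + 5P gives buyer price Pb = 214/3; sellers receive Ps = 214/3 − 6 = 196/3.
New quantity: Q = 539 − 4(214/3) = 761/3.

Buyers pay 214/3, sellers receive 196/3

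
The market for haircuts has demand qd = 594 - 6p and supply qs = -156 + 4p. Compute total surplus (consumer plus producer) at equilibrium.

Equilibrium: 594 - 6p = -156 + 4p gives p* = 75, q* = 144.
Demand choke price: p = 99; supply starts at p = 39.
CS = ½(99 − 75)(144) = 1728; PS = ½(75 − 39)(144) = 2592.

Total surplus = 4320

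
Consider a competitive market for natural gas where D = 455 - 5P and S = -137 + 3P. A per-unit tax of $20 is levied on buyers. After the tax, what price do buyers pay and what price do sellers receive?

Buyers pay $81.5, sellers receive $61.5

Pre-tax equilibrium: P* = 74, Q* = 85.
Tax on buyers shifts demand to D = 455 − 5(P + 20) = 355 - 5P.
355 - 5P = -137 + 3P gives seller price Ps = 61.5; buyers pay Pb = 61.5 + 20 = 81.5.
New quantity: Q = 455 − 5(81.5) = 47.5.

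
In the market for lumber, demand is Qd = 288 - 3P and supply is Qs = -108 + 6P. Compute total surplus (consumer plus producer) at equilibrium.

Equilibrium: 288 - 3P = -108 + 6P gives P* = 44, Q* = 156.
Demand choke price: P = 96; supply starts at P = 18.
CS = ½(96 − 44)(156) = 4056; PS = ½(44 − 18)(156) = 2028.

Total surplus = 6084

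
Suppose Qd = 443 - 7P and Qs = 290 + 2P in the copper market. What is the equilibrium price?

P* = 17

Set Qd = Qs: 443 - 7P = 290 + 2P.
153 = 9P, so P* = 17.
Q* = 443 − 7(17) = 324.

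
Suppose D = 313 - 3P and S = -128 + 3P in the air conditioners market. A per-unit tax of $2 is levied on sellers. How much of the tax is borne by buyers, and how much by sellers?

Pre-tax equilibrium: P* = 73.5, Q* = 92.5.
Tax on sellers shifts supply to S = -128 + 3(P − 2) = -134 + 3P.
313 - 3P = -134 + 3P gives buyer price Pb = 74.5; sellers receive Ps = 74.5 − 2 = 72.5.
New quantity: Q = 313 − 3(74.5) = 89.5.
Buyer burden = 74.5 − 73.5 = 1; seller burden = 73.5 − 72.5 = 1.

Buyers bear $1, sellers bear $1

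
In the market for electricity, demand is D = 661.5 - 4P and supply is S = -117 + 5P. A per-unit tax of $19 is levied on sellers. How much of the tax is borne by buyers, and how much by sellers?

Buyers bear 95/9, sellers bear 76/9

Pre-tax equilibrium: P* = 86.5, Q* = 315.5.
Tax on sellers shifts supply to S = -117 + 5(P − 19) = -212 + 5P.
661.5 - 4P = -212 + 5P gives buyer price Pb = 1747/18; sellers receive Ps = 1747/18 − 19 = 1405/18.
New quantity: Q = 661.5 − 4(1747/18) = 4919/18.
Buyer burden = 1747/18 − 86.5 = 95/9; seller burden = 86.5 − 1405/18 = 76/9.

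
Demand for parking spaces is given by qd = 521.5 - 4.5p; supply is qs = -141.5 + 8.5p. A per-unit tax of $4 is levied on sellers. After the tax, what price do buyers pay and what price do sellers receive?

Buyers pay 697/13, sellers receive 645/13

Pre-tax equilibrium: p* = 51, q* = 292.
Tax on sellers shifts supply to qs = -141.5 + 8.5(p − 4) = -175.5 + 8.5p.
521.5 - 4.5p = -175.5 + 8.5p gives buyer price pb = 697/13; sellers receive ps = 697/13 − 4 = 645/13.
New quantity: q = 521.5 − 4.5(697/13) = 3643/13.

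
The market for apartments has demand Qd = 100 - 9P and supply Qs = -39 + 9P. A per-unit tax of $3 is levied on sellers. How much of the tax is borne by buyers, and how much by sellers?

Buyers bear $1.5, sellers bear $1.5

Pre-tax equilibrium: P* = 139/18, Q* = 30.5.
Tax on sellers shifts supply to Qs = -39 + 9(P − 3) = -66 + 9P.
100 - 9P = -66 + 9P gives buyer price Pb = 83/9; sellers receive Ps = 83/9 − 3 = 56/9.
New quantity: Q = 100 − 9(83/9) = 17.
Buyer burden = 83/9 − 139/18 = 1.5; seller burden = 139/18 − 56/9 = 1.5.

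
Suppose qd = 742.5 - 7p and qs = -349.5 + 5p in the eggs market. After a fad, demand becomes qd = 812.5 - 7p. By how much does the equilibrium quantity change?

Δq = 175/6

Original equilibrium: p* = 91, q* = 105.5.
New equilibrium: 812.5 - 7p = -349.5 + 5p, so 1162 = 12p and p' = 581/6; q' = 812.5 − 7(581/6) = 404/3.
Change in quantity: 404/3 − 105.5 = 175/6.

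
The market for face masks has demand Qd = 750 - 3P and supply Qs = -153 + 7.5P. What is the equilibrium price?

Set Qd = Qs: 750 - 3P = -153 + 7.5P.
903 = 10.5P, so P* = 86.
Q* = 750 − 3(86) = 492.

P* = 86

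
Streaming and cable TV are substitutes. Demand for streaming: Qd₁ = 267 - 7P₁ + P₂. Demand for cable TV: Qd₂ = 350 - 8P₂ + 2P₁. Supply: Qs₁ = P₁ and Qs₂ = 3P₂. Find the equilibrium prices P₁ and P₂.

P₁ = 3287/86, P₂ = 1667/43

Market 1: 267 - 7P₁ + P₂ = P₁ → 8P₁ - P₂ = 267.
Market 2: 11P₂ - 2P₁ = 350.
Eliminating P₂: 11×(1) + 1×(2) gives 86P₁ = 3287, so P₁ = 3287/86.
Back-substitute into (2): P₂ = (350 + 2×3287/86) / 11 = 1667/43.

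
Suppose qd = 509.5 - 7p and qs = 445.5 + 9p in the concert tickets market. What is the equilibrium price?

Set qd = qs: 509.5 - 7p = 445.5 + 9p.
64 = 16p, so p* = 4.
q* = 509.5 − 7(4) = 481.5.

p* = 4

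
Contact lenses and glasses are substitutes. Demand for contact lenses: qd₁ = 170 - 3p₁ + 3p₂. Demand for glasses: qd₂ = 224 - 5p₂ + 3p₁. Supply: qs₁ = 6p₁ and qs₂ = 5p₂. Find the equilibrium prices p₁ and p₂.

Market 1: 170 - 3p₁ + 3p₂ = 6p₁ → 9p₁ - 3p₂ = 170.
Market 2: 10p₂ - 3p₁ = 224.
Eliminating p₂: 10×(1) + 3×(2) gives 81p₁ = 2372, so p₁ = 2372/81.
Back-substitute into (2): p₂ = (224 + 3×2372/81) / 10 = 842/27.

p₁ = 2372/81, p₂ = 842/27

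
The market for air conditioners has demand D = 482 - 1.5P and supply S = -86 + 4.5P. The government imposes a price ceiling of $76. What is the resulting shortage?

Equilibrium price would be P* = 284/3, so the ceiling at 76 binds.
At P = 76: D = 482 − 1.5(76) = 368, S = -86 + 4.5(76) = 256.
Shortage = 368 − 256 = 112.

Shortage = 112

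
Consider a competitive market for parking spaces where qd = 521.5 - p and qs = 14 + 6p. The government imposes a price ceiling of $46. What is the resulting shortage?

Shortage = 185.5

Equilibrium price would be p* = 72.5, so the ceiling at 46 binds.
At p = 46: qd = 521.5 − 1(46) = 475.5, qs = 14 + 6(46) = 290.
Shortage = 475.5 − 290 = 185.5.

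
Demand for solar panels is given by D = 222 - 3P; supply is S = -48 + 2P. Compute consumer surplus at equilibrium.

Equilibrium: 222 - 3P = -48 + 2P gives P* = 54, Q* = 60.
Demand choke price (D = 0): P = 74.
CS = ½(74 − 54)(60) = 600.

Consumer surplus = 600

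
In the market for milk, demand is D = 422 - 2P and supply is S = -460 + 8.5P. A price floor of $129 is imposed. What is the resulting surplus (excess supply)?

Surplus = 472.5

Equilibrium price would be P* = 84, so the floor at 129 binds.
At P = 129: D = 164, S = 636.5.
Surplus = 636.5 − 164 = 472.5.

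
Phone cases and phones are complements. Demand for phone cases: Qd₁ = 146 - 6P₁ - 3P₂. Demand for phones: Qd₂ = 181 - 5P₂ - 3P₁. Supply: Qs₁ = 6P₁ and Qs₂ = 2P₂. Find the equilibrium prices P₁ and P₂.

P₁ = 479/75, P₂ = 23.12

Market 1: 146 - 6P₁ - 3P₂ = 6P₁ → 12P₁ + 3P₂ = 146.
Market 2: 7P₂ + 3P₁ = 181.
Eliminating P₂: 7×(1) − 3×(2) gives 75P₁ = 479, so P₁ = 479/75.
Back-substitute into (2): P₂ = (181 − 3×479/75) / 7 = 23.12.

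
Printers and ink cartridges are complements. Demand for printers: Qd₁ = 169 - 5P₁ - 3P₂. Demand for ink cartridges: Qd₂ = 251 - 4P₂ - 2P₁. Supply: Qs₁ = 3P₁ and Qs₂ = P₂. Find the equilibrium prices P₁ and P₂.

Market 1: 169 - 5P₁ - 3P₂ = 3P₁ → 8P₁ + 3P₂ = 169.
Market 2: 5P₂ + 2P₁ = 251.
Eliminating P₂: 5×(1) − 3×(2) gives 34P₁ = 92, so P₁ = 46/17.
Back-substitute into (2): P₂ = (251 − 2×46/17) / 5 = 835/17.

P₁ = 46/17, P₂ = 835/17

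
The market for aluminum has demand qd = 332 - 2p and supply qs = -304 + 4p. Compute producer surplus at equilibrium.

Equilibrium: 332 - 2p = -304 + 4p gives p* = 106, q* = 120.
Supply starts at p = 76 (where qs = 0).
PS = ½(106 − 76)(120) = 1800.

Producer surplus = 1800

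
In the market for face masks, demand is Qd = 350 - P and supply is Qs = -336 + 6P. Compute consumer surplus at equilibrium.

Consumer surplus = 31752

Equilibrium: 350 - P = -336 + 6P gives P* = 98, Q* = 252.
Demand choke price (Qd = 0): P = 350.
CS = ½(350 − 98)(252) = 31752.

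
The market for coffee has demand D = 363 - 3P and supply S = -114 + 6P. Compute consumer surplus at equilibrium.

Equilibrium: 363 - 3P = -114 + 6P gives P* = 53, Q* = 204.
Demand choke price (D = 0): P = 121.
CS = ½(121 − 53)(204) = 6936.

Consumer surplus = 6936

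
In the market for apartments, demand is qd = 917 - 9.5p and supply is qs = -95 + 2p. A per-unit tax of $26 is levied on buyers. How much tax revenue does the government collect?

Pre-tax equilibrium: p* = 88, q* = 81.
Tax on buyers shifts demand to qd = 917 − 9.5(p + 26) = 670 - 9.5p.
670 - 9.5p = -95 + 2p gives seller price ps = 1530/23; buyers pay pb = 1530/23 + 26 = 2128/23.
New quantity: q = 917 − 9.5(2128/23) = 875/23.
Revenue = 26 × 875/23 = 22750/23.

Tax revenue = 22750/23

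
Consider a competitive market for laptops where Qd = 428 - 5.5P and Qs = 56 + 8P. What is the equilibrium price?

P* = 248/9

Set Qd = Qs: 428 - 5.5P = 56 + 8P.
372 = 13.5P, so P* = 248/9.
Q* = 428 − 5.5(248/9) = 2488/9.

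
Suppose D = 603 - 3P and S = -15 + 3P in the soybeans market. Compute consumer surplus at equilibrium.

Equilibrium: 603 - 3P = -15 + 3P gives P* = 103, Q* = 294.
Demand choke price (D = 0): P = 201.
CS = ½(201 − 103)(294) = 14406.

Consumer surplus = 14406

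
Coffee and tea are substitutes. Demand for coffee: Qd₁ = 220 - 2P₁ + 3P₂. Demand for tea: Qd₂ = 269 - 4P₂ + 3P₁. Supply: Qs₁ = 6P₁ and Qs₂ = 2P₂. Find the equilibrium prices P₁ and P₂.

Market 1: 220 - 2P₁ + 3P₂ = 6P₁ → 8P₁ - 3P₂ = 220.
Market 2: 6P₂ - 3P₁ = 269.
Eliminating P₂: 6×(1) + 3×(2) gives 39P₁ = 2127, so P₁ = 709/13.
Back-substitute into (2): P₂ = (269 + 3×709/13) / 6 = 2812/39.

P₁ = 709/13, P₂ = 2812/39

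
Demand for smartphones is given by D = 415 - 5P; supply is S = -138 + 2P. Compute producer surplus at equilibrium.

Equilibrium: 415 - 5P = -138 + 2P gives P* = 79, Q* = 20.
Supply starts at P = 69 (where S = 0).
PS = ½(79 − 69)(20) = 100.

Producer surplus = 100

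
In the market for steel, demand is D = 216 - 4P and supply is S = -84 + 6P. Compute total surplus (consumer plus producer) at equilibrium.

Total surplus = 1920

Equilibrium: 216 - 4P = -84 + 6P gives P* = 30, Q* = 96.
Demand choke price: P = 54; supply starts at P = 14.
CS = ½(54 − 30)(96) = 1152; PS = ½(30 − 14)(96) = 768.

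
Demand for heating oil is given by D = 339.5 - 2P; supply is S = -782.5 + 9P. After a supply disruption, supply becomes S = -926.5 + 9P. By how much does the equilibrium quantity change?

ΔQ = -288/11

Original equilibrium: P* = 102, Q* = 135.5.
New equilibrium: 339.5 - 2P = -926.5 + 9P, so 1266 = 11P and P' = 1266/11; Q' = 339.5 − 2(1266/11) = 2405/22.
Change in quantity: 2405/22 − 135.5 = -288/11.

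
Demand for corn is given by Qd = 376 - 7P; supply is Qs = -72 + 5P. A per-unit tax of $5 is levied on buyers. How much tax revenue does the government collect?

Pre-tax equilibrium: P* = 112/3, Q* = 344/3.
Tax on buyers shifts demand to Qd = 376 − 7(P + 5) = 341 - 7P.
341 - 7P = -72 + 5P gives seller price Ps = 413/12; buyers pay Pb = 413/12 + 5 = 473/12.
New quantity: Q = 376 − 7(473/12) = 1201/12.
Revenue = 5 × 1201/12 = 6005/12.

Tax revenue = 6005/12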